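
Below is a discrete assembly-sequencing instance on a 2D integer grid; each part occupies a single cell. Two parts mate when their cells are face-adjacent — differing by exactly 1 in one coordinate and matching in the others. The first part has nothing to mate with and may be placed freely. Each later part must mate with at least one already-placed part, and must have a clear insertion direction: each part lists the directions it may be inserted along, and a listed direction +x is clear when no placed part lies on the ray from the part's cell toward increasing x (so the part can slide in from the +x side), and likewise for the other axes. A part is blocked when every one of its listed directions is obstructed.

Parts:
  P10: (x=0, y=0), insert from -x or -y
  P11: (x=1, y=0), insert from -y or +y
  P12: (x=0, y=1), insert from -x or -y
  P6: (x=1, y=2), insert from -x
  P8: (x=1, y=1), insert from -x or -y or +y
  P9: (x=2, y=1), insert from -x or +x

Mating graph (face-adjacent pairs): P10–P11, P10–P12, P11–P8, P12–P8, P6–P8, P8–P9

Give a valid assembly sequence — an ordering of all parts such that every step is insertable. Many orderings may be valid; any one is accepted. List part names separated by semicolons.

1. P6@(1, 2) [-x clear] — {P6}
2. P8@(1, 1) [-x clear] — {P6, P8}
3. P9@(2, 1) [+x clear] — {P6, P8, P9}
4. P12@(0, 1) [-x clear] — {P12, P6, P8, P9}
5. P10@(0, 0) [-x clear] — {P10, P12, P6, P8, P9}
6. P11@(1, 0) [-y clear] — {P10, P11, P12, P6, P8, P9}

P6; P8; P9; P12; P10; P11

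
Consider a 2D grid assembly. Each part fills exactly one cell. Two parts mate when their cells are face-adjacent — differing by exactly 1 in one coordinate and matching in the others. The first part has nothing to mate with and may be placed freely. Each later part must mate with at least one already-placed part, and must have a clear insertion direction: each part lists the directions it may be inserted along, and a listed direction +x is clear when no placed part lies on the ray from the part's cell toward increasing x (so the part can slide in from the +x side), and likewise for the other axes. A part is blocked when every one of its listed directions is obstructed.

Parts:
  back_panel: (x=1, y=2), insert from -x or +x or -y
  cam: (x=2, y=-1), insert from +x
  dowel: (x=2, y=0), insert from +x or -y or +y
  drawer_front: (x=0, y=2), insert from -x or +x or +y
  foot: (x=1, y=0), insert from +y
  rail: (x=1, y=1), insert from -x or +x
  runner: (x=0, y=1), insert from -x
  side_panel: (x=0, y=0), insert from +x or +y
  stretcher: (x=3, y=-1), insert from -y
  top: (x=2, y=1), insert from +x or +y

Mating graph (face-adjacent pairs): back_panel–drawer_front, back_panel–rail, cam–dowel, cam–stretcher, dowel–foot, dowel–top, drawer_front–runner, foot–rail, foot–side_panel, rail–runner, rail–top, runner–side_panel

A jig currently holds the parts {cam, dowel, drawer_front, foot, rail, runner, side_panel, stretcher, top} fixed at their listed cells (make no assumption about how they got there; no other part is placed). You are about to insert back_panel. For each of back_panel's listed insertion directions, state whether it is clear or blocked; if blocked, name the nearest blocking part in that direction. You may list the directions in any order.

+x: clear; -x: blocked by drawer_front; -y: blocked by rail

-x: nearest on ray is drawer_front@(0, 2) ⇒ blocked
+x: ray from back_panel(1, 2) has no placed part ⇒ clear
-y: nearest on ray is rail@(1, 1) ⇒ blocked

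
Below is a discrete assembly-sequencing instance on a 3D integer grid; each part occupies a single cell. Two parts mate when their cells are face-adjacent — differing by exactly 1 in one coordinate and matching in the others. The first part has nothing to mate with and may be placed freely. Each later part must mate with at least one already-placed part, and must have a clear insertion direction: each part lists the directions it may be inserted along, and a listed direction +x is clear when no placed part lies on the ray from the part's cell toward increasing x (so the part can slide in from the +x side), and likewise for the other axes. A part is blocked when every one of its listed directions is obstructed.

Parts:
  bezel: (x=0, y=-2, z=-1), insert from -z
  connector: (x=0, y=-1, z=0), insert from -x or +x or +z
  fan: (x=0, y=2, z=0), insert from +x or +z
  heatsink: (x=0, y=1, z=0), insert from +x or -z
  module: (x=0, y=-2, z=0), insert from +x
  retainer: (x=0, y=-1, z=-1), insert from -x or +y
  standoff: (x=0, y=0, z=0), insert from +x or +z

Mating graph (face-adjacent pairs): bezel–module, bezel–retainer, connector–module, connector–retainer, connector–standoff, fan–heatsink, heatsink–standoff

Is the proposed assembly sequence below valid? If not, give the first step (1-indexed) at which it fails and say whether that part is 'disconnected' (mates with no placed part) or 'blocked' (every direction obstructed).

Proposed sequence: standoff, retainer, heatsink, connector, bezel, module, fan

Invalid at step 2 (disconnected)

1. standoff@(0, 0, 0) [+x clear] — {standoff}
2. retainer@(0, -1, -1) — no placed neighbour ⇒ disconnected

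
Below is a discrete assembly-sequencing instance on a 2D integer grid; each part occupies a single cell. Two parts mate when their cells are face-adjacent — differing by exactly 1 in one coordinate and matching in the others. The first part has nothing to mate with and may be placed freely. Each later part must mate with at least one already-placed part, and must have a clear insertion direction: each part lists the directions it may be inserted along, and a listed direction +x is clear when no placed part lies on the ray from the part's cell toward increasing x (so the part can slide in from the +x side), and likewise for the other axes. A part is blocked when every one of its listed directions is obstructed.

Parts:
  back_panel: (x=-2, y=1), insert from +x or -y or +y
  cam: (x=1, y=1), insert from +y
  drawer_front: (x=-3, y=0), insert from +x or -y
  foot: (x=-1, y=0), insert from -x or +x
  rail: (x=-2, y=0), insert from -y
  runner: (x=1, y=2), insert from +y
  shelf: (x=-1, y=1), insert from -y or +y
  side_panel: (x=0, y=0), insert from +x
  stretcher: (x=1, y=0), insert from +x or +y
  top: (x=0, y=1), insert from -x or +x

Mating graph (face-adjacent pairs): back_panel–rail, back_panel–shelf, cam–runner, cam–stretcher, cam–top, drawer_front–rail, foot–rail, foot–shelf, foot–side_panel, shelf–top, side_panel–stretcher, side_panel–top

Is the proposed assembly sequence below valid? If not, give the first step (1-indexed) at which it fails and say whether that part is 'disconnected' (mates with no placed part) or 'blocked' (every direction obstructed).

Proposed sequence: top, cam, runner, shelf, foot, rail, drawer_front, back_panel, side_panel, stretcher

Valid

1. top@(0, 1) [-x clear] — {top}
2. cam@(1, 1) [+y clear] — {cam, top}
3. runner@(1, 2) [+y clear] — {cam, runner, top}
4. shelf@(-1, 1) [-y clear] — {cam, runner, shelf, top}
5. foot@(-1, 0) [-x clear] — {cam, foot, runner, shelf, top}
6. rail@(-2, 0) [-y clear] — {cam, foot, rail, runner, shelf, top}
7. drawer_front@(-3, 0) [-y clear] — {cam, drawer_front, foot, rail, runner, shelf, top}
8. back_panel@(-2, 1) [+y clear] — {back_panel, cam, drawer_front, foot, rail, runner, shelf, top}
9. side_panel@(0, 0) [+x clear] — {back_panel, cam, drawer_front, foot, rail, runner, shelf, side_panel, top}
10. stretcher@(1, 0) [+x clear] — {back_panel, cam, drawer_front, foot, rail, runner, shelf, side_panel, stretcher, top}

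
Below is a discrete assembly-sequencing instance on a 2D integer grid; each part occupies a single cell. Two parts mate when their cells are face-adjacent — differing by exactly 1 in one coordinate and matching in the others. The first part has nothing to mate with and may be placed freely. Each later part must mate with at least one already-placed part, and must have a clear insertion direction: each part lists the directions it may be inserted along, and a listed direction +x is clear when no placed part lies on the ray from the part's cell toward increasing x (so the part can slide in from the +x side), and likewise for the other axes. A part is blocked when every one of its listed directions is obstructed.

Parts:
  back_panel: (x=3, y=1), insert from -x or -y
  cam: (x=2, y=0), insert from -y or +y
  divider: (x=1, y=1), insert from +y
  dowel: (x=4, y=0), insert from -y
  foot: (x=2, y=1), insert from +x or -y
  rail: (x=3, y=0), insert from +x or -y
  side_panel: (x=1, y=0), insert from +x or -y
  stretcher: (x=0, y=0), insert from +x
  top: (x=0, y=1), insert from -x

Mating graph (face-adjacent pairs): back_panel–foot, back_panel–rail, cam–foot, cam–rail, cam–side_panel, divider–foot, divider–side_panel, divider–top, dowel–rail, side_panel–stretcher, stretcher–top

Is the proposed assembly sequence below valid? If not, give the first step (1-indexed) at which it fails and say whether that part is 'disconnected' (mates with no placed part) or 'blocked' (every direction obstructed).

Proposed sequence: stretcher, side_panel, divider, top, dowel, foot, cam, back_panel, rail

Invalid at step 5 (disconnected)

1. stretcher@(0, 0) [+x clear] — {stretcher}
2. side_panel@(1, 0) [+x clear] — {side_panel, stretcher}
3. divider@(1, 1) [+y clear] — {divider, side_panel, stretcher}
4. top@(0, 1) [-x clear] — {divider, side_panel, stretcher, top}
5. dowel@(4, 0) — no placed neighbour ⇒ disconnected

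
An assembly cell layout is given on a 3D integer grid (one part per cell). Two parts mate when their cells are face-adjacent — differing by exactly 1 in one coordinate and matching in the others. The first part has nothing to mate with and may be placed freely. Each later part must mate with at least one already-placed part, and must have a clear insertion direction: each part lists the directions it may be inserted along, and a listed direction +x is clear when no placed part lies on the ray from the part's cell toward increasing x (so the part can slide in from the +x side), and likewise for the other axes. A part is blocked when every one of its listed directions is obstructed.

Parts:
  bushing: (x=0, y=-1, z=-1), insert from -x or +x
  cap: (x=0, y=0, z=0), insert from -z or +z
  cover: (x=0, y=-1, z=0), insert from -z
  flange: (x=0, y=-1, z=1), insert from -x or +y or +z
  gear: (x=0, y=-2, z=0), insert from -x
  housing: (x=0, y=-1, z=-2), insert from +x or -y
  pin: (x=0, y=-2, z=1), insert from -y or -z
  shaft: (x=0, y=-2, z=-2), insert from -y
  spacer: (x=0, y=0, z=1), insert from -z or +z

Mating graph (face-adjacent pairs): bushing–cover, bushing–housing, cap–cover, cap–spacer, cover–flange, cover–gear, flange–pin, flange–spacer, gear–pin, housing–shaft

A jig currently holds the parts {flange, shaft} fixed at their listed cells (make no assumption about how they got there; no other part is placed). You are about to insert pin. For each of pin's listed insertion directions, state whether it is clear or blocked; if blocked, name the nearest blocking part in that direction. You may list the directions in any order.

-y: ray from pin(0, -2, 1) has no placed part ⇒ clear
-z: nearest on ray is shaft@(0, -2, -2) ⇒ blocked

-y: clear; -z: blocked by shaft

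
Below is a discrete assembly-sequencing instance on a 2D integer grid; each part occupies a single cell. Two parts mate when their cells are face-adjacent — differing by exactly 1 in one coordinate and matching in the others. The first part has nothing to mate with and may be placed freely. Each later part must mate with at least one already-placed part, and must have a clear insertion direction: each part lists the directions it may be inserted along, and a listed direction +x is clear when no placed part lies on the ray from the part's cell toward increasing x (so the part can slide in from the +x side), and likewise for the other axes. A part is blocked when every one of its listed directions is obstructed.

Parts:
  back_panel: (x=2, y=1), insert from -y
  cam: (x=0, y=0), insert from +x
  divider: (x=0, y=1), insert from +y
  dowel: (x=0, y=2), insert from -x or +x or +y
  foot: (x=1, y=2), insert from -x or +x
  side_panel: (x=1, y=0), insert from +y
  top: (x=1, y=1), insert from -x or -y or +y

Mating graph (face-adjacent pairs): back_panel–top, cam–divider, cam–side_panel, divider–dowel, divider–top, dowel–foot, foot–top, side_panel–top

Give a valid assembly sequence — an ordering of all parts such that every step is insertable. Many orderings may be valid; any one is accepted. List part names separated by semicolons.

1. cam@(0, 0) [+x clear] — {cam}
2. divider@(0, 1) [+y clear] — {cam, divider}
3. side_panel@(1, 0) [+y clear] — {cam, divider, side_panel}
4. top@(1, 1) [+y clear] — {cam, divider, side_panel, top}
5. foot@(1, 2) [-x clear] — {cam, divider, foot, side_panel, top}
6. dowel@(0, 2) [-x clear] — {cam, divider, dowel, foot, side_panel, top}
7. back_panel@(2, 1) [-y clear] — {back_panel, cam, divider, dowel, foot, side_panel, top}

cam; divider; side_panel; top; foot; dowel; back_panel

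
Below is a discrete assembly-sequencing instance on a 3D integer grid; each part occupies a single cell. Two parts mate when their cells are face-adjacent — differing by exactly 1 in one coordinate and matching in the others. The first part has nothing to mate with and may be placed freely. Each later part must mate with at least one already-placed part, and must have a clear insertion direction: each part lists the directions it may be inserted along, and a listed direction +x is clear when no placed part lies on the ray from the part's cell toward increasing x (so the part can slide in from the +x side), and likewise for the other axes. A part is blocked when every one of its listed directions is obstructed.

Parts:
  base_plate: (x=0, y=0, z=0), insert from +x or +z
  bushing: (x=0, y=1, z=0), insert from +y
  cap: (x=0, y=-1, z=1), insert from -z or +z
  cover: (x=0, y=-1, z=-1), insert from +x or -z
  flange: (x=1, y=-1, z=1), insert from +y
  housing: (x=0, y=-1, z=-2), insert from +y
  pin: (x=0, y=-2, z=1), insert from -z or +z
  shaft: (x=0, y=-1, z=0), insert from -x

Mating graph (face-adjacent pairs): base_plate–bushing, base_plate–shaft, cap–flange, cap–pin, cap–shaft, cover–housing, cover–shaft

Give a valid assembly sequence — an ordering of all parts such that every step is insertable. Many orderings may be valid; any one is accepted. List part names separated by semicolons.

1. pin@(0, -2, 1) [-z clear] — {pin}
2. cap@(0, -1, 1) [-z clear] — {cap, pin}
3. shaft@(0, -1, 0) [-x clear] — {cap, pin, shaft}
4. base_plate@(0, 0, 0) [+x clear] — {base_plate, cap, pin, shaft}
5. flange@(1, -1, 1) [+y clear] — {base_plate, cap, flange, pin, shaft}
6. bushing@(0, 1, 0) [+y clear] — {base_plate, bushing, cap, flange, pin, shaft}
7. cover@(0, -1, -1) [+x clear] — {base_plate, bushing, cap, cover, flange, pin, shaft}
8. housing@(0, -1, -2) [+y clear] — {base_plate, bushing, cap, cover, flange, housing, pin, shaft}

pin; cap; shaft; base_plate; flange; bushing; cover; housing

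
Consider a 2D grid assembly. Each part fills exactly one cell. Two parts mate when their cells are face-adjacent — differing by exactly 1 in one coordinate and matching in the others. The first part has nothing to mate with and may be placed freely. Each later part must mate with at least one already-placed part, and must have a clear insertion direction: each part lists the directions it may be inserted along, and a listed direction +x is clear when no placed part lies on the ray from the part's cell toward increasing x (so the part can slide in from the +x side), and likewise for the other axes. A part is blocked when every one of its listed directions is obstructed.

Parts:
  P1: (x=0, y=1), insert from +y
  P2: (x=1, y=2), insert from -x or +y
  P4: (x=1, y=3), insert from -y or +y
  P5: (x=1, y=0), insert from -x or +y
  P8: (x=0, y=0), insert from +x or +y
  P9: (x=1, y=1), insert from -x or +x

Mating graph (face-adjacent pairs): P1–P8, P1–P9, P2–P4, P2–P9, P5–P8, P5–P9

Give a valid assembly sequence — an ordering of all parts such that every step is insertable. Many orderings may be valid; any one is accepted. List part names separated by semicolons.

1. P2@(1, 2) [-x clear] — {P2}
2. P9@(1, 1) [-x clear] — {P2, P9}
3. P5@(1, 0) [-x clear] — {P2, P5, P9}
4. P8@(0, 0) [+y clear] — {P2, P5, P8, P9}
5. P1@(0, 1) [+y clear] — {P1, P2, P5, P8, P9}
6. P4@(1, 3) [+y clear] — {P1, P2, P4, P5, P8, P9}

P2; P9; P5; P8; P1; P4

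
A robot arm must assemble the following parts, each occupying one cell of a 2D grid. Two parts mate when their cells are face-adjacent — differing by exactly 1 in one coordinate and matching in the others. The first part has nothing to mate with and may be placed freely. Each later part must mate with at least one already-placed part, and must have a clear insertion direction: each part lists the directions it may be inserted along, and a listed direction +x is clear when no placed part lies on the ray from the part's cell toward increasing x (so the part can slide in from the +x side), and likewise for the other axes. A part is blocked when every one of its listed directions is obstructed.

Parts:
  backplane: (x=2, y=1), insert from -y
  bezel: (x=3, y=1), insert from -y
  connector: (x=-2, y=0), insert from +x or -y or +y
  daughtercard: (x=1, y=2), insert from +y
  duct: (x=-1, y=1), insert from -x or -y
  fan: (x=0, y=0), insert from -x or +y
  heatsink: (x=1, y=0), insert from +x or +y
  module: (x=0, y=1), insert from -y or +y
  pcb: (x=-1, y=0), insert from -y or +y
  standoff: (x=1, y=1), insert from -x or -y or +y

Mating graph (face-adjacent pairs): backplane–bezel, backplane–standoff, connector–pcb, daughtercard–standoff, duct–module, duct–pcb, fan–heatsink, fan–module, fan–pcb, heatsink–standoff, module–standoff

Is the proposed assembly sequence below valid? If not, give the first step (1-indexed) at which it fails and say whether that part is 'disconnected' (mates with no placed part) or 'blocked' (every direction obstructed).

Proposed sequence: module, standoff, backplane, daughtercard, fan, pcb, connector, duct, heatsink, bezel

Valid

1. module@(0, 1) [-y clear] — {module}
2. standoff@(1, 1) [-y clear] — {module, standoff}
3. backplane@(2, 1) [-y clear] — {backplane, module, standoff}
4. daughtercard@(1, 2) [+y clear] — {backplane, daughtercard, module, standoff}
5. fan@(0, 0) [-x clear] — {backplane, daughtercard, fan, module, standoff}
6. pcb@(-1, 0) [-y clear] — {backplane, daughtercard, fan, module, pcb, standoff}
7. connector@(-2, 0) [-y clear] — {backplane, connector, daughtercard, fan, module, pcb, standoff}
8. duct@(-1, 1) [-x clear] — {backplane, connector, daughtercard, duct, fan, module, pcb, standoff}
9. heatsink@(1, 0) [+x clear] — {backplane, connector, daughtercard, duct, fan, heatsink, module, pcb, standoff}
10. bezel@(3, 1) [-y clear] — {backplane, bezel, connector, daughtercard, duct, fan, heatsink, module, pcb, standoff}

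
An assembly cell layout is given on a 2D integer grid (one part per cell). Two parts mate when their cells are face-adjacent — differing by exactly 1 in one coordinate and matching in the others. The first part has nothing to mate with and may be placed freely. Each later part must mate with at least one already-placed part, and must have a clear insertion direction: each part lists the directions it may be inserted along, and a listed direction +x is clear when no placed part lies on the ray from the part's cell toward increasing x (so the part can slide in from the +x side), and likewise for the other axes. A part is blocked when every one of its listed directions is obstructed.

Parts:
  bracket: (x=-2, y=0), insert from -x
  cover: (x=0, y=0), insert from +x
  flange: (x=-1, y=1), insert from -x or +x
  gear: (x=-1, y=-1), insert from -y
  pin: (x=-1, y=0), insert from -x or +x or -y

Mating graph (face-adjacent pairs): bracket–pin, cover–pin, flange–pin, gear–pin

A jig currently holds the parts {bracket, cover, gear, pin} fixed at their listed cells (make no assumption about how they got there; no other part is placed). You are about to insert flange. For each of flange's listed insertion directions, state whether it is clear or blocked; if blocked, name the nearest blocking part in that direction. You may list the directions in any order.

+x: clear; -x: clear

-x: ray from flange(-1, 1) has no placed part ⇒ clear
+x: ray from flange(-1, 1) has no placed part ⇒ clear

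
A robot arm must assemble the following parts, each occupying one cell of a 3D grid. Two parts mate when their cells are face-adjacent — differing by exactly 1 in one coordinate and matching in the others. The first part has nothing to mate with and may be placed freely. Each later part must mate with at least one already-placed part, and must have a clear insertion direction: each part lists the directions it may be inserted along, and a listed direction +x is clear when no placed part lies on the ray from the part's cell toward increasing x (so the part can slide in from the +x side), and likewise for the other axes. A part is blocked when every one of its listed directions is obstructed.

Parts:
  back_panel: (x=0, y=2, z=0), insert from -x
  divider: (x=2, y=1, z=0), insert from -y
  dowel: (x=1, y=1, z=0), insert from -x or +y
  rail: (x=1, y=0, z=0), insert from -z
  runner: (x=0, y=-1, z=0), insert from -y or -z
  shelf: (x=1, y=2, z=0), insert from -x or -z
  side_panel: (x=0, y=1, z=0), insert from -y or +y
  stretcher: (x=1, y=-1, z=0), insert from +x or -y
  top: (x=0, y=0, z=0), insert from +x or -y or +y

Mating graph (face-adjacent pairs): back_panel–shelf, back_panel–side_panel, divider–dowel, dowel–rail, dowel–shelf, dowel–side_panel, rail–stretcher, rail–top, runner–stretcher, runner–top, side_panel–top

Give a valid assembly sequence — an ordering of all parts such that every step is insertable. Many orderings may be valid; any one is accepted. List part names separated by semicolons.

divider; dowel; side_panel; rail; shelf; stretcher; top; runner; back_panel

1. divider@(2, 1, 0) [-y clear] — {divider}
2. dowel@(1, 1, 0) [-x clear] — {divider, dowel}
3. side_panel@(0, 1, 0) [-y clear] — {divider, dowel, side_panel}
4. rail@(1, 0, 0) [-z clear] — {divider, dowel, rail, side_panel}
5. shelf@(1, 2, 0) [-x clear] — {divider, dowel, rail, shelf, side_panel}
6. stretcher@(1, -1, 0) [+x clear] — {divider, dowel, rail, shelf, side_panel, stretcher}
7. top@(0, 0, 0) [-y clear] — {divider, dowel, rail, shelf, side_panel, stretcher, top}
8. runner@(0, -1, 0) [-y clear] — {divider, dowel, rail, runner, shelf, side_panel, stretcher, top}
9. back_panel@(0, 2, 0) [-x clear] — {back_panel, divider, dowel, rail, runner, shelf, side_panel, stretcher, top}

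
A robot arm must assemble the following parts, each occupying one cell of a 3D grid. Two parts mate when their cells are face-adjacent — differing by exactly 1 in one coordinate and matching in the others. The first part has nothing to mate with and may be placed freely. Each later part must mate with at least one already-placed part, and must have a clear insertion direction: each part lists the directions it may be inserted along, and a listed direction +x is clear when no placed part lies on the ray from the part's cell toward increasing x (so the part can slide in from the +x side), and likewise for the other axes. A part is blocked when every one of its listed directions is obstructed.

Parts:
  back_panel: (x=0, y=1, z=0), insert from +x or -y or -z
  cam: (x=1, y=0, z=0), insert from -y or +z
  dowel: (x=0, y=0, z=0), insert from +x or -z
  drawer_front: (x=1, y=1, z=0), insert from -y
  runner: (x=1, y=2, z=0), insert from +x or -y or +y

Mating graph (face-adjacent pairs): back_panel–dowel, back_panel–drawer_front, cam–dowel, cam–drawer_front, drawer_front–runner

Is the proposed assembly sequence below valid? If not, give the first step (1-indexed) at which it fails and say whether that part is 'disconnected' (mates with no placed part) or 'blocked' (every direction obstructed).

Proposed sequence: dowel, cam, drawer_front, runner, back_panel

1. dowel@(0, 0, 0) [+x clear] — {dowel}
2. cam@(1, 0, 0) [-y clear] — {cam, dowel}
3. drawer_front@(1, 1, 0) — -y all obstructed ⇒ blocked

Invalid at step 3 (blocked)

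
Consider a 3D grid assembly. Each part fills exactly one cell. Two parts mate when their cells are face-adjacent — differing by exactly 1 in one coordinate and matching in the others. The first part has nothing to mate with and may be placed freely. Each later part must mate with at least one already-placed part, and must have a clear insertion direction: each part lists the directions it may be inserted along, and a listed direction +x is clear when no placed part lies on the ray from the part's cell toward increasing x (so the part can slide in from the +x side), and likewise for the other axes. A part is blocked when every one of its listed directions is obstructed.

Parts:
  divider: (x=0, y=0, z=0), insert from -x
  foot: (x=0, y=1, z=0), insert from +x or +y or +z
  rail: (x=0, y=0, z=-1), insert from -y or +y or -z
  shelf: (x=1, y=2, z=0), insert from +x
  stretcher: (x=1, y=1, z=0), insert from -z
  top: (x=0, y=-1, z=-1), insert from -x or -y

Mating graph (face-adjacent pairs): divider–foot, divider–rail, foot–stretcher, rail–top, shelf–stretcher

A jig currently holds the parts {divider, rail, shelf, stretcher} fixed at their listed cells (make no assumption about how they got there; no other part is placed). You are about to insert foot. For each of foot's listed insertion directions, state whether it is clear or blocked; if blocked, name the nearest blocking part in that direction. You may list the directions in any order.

+x: blocked by stretcher; +y: clear; +z: clear

+x: nearest on ray is stretcher@(1, 1, 0) ⇒ blocked
+y: ray from foot(0, 1, 0) has no placed part ⇒ clear
+z: ray from foot(0, 1, 0) has no placed part ⇒ clear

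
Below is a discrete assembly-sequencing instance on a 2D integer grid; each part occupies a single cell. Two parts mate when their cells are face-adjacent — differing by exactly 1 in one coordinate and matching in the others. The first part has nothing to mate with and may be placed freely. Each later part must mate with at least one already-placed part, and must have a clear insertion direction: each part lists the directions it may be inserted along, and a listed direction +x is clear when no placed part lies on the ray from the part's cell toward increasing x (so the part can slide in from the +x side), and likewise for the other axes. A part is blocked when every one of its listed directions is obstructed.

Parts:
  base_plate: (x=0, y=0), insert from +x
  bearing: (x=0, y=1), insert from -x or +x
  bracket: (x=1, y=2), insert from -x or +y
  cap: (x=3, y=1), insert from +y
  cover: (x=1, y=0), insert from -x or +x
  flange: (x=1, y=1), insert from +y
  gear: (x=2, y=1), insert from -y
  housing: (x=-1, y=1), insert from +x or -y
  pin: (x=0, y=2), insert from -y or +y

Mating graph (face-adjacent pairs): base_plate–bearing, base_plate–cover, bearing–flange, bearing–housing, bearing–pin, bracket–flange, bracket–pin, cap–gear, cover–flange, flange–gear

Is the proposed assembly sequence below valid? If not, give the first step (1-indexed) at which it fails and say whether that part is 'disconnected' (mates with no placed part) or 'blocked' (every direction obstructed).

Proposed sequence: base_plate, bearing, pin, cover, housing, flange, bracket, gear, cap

Valid

1. base_plate@(0, 0) [+x clear] — {base_plate}
2. bearing@(0, 1) [-x clear] — {base_plate, bearing}
3. pin@(0, 2) [+y clear] — {base_plate, bearing, pin}
4. cover@(1, 0) [+x clear] — {base_plate, bearing, cover, pin}
5. housing@(-1, 1) [-y clear] — {base_plate, bearing, cover, housing, pin}
6. flange@(1, 1) [+y clear] — {base_plate, bearing, cover, flange, housing, pin}
7. bracket@(1, 2) [+y clear] — {base_plate, bearing, bracket, cover, flange, housing, pin}
8. gear@(2, 1) [-y clear] — {base_plate, bearing, bracket, cover, flange, gear, housing, pin}
9. cap@(3, 1) [+y clear] — {base_plate, bearing, bracket, cap, cover, flange, gear, housing, pin}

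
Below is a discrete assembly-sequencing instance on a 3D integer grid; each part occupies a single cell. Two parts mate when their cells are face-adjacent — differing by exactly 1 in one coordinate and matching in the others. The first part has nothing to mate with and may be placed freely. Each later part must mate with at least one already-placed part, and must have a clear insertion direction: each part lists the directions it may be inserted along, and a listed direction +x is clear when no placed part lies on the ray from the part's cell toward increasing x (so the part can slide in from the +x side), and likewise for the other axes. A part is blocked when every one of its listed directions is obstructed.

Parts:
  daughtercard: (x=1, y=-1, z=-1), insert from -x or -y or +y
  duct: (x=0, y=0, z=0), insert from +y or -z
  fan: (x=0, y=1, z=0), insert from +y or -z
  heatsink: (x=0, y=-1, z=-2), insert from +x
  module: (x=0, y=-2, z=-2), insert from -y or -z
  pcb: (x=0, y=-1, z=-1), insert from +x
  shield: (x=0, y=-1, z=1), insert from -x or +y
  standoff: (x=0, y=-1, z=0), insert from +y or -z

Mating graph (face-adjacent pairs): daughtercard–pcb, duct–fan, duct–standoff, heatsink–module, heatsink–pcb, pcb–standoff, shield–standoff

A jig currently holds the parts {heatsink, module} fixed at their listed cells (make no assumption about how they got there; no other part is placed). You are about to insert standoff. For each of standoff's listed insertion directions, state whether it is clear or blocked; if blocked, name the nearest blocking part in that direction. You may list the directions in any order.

+y: clear; -z: blocked by heatsink

+y: ray from standoff(0, -1, 0) has no placed part ⇒ clear
-z: nearest on ray is heatsink@(0, -1, -2) ⇒ blocked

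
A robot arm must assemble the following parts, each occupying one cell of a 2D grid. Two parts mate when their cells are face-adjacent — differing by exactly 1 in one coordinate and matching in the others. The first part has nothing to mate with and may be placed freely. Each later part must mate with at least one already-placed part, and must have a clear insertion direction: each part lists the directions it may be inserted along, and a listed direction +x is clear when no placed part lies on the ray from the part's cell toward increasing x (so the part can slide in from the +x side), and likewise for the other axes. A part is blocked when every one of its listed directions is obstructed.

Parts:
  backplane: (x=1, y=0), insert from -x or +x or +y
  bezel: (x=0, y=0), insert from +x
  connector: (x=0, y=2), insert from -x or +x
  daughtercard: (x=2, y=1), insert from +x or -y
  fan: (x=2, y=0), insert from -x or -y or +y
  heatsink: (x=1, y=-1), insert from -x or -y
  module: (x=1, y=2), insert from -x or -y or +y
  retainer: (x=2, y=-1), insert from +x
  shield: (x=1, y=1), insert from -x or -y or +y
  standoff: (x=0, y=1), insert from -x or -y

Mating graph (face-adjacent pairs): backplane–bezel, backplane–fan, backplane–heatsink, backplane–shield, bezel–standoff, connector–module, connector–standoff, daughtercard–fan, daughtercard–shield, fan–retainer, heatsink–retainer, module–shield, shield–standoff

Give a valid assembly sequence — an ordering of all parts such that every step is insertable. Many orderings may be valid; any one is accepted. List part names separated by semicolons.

daughtercard; shield; standoff; bezel; backplane; heatsink; module; fan; retainer; connector

1. daughtercard@(2, 1) [+x clear] — {daughtercard}
2. shield@(1, 1) [-x clear] — {daughtercard, shield}
3. standoff@(0, 1) [-x clear] — {daughtercard, shield, standoff}
4. bezel@(0, 0) [+x clear] — {bezel, daughtercard, shield, standoff}
5. backplane@(1, 0) [+x clear] — {backplane, bezel, daughtercard, shield, standoff}
6. heatsink@(1, -1) [-x clear] — {backplane, bezel, daughtercard, heatsink, shield, standoff}
7. module@(1, 2) [-x clear] — {backplane, bezel, daughtercard, heatsink, module, shield, standoff}
8. fan@(2, 0) [-y clear] — {backplane, bezel, daughtercard, fan, heatsink, module, shield, standoff}
9. retainer@(2, -1) [+x clear] — {backplane, bezel, daughtercard, fan, heatsink, module, retainer, shield, standoff}
10. connector@(0, 2) [-x clear] — {backplane, bezel, connector, daughtercard, fan, heatsink, module, retainer, shield, standoff}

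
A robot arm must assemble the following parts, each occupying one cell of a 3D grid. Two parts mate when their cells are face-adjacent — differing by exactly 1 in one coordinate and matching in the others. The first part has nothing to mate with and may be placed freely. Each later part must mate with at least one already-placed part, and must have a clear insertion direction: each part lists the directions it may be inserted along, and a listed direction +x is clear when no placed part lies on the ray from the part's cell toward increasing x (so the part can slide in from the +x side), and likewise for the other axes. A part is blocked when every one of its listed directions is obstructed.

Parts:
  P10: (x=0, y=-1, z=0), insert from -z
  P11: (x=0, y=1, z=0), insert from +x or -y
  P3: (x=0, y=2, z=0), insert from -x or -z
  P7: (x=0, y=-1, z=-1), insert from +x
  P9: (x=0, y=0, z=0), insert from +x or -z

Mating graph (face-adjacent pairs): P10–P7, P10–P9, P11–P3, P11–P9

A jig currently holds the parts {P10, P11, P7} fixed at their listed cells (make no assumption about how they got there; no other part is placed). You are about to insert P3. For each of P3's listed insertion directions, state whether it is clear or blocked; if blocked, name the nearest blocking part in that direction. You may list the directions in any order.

-x: ray from P3(0, 2, 0) has no placed part ⇒ clear
-z: ray from P3(0, 2, 0) has no placed part ⇒ clear

-x: clear; -z: clear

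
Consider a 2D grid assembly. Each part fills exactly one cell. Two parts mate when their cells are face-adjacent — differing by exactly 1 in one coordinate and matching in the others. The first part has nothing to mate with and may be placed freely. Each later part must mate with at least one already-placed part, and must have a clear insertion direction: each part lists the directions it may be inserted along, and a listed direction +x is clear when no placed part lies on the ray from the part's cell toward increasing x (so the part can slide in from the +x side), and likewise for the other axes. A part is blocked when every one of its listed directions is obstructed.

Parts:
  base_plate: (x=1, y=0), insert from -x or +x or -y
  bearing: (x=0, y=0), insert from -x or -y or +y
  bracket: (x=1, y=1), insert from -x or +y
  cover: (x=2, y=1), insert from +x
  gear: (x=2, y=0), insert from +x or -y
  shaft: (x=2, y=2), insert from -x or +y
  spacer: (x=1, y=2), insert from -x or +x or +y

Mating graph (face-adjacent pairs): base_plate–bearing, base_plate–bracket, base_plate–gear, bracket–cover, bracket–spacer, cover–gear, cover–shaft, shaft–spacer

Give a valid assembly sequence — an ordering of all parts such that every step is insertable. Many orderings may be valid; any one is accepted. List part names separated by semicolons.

1. base_plate@(1, 0) [-x clear] — {base_plate}
2. bracket@(1, 1) [-x clear] — {base_plate, bracket}
3. cover@(2, 1) [+x clear] — {base_plate, bracket, cover}
4. gear@(2, 0) [+x clear] — {base_plate, bracket, cover, gear}
5. bearing@(0, 0) [-x clear] — {base_plate, bearing, bracket, cover, gear}
6. spacer@(1, 2) [-x clear] — {base_plate, bearing, bracket, cover, gear, spacer}
7. shaft@(2, 2) [+y clear] — {base_plate, bearing, bracket, cover, gear, shaft, spacer}

base_plate; bracket; cover; gear; bearing; spacer; shaft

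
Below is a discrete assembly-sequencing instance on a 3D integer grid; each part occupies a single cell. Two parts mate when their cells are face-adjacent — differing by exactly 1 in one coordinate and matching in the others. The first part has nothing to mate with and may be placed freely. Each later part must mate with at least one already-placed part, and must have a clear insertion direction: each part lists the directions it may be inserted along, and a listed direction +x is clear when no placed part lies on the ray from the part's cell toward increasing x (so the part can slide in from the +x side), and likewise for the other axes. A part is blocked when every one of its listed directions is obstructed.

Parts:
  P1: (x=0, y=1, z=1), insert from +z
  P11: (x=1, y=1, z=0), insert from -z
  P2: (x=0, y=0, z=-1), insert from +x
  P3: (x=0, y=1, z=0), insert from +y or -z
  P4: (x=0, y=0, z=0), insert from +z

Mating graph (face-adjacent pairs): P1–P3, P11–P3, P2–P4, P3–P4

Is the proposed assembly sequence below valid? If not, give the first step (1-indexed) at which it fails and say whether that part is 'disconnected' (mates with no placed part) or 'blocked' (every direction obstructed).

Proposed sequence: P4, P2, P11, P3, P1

Invalid at step 3 (disconnected)

1. P4@(0, 0, 0) [+z clear] — {P4}
2. P2@(0, 0, -1) [+x clear] — {P2, P4}
3. P11@(1, 1, 0) — no placed neighbour ⇒ disconnected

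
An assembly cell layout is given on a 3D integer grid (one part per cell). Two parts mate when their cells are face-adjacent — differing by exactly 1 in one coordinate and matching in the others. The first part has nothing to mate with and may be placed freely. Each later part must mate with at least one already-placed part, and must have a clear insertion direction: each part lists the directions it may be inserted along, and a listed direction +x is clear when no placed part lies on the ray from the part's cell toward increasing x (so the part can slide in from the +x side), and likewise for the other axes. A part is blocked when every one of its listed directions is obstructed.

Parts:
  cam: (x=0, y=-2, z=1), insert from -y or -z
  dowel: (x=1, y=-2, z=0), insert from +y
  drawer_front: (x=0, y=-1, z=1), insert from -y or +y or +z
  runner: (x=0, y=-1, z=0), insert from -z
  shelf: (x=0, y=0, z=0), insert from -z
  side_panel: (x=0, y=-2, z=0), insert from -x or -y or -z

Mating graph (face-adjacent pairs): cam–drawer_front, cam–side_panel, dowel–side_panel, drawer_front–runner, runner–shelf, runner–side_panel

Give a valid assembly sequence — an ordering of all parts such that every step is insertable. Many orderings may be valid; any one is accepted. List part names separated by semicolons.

side_panel; cam; drawer_front; dowel; runner; shelf

1. side_panel@(0, -2, 0) [-x clear] — {side_panel}
2. cam@(0, -2, 1) [-y clear] — {cam, side_panel}
3. drawer_front@(0, -1, 1) [+y clear] — {cam, drawer_front, side_panel}
4. dowel@(1, -2, 0) [+y clear] — {cam, dowel, drawer_front, side_panel}
5. runner@(0, -1, 0) [-z clear] — {cam, dowel, drawer_front, runner, side_panel}
6. shelf@(0, 0, 0) [-z clear] — {cam, dowel, drawer_front, runner, shelf, side_panel}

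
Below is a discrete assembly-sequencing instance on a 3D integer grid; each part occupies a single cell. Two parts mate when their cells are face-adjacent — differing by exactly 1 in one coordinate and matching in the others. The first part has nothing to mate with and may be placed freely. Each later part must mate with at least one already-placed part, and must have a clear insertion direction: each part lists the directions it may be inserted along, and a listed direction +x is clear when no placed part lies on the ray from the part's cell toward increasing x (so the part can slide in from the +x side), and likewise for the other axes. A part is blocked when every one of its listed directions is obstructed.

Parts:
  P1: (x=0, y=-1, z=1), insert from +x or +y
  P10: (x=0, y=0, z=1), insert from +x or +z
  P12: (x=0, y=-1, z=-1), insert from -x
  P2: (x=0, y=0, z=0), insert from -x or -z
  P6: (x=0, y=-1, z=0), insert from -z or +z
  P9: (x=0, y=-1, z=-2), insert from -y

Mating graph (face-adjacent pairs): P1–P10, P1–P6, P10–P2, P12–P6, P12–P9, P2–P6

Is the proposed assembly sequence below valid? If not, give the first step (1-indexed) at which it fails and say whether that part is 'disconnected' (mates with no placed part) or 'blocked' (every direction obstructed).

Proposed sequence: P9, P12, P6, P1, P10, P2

1. P9@(0, -1, -2) [-y clear] — {P9}
2. P12@(0, -1, -1) [-x clear] — {P12, P9}
3. P6@(0, -1, 0) [+z clear] — {P12, P6, P9}
4. P1@(0, -1, 1) [+x clear] — {P1, P12, P6, P9}
5. P10@(0, 0, 1) [+x clear] — {P1, P10, P12, P6, P9}
6. P2@(0, 0, 0) [-x clear] — {P1, P10, P12, P2, P6, P9}

Valid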